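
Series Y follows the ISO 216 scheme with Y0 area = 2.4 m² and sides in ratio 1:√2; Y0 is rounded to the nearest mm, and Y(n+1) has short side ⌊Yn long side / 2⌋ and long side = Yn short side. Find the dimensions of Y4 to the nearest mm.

325 × 460 mm

Let Y0's short side be w mm. w · w√2 = 2.4 m² = 2,400,000 mm², so w ≈ 1302.7 mm and w√2 ≈ 1842.3 mm → Y0 = 1303 × 1842 mm.
Y1: ⌊1842/2⌋ × 1303 = 921 × 1303 mm
Y2: ⌊1303/2⌋ × 921 = 651 × 921 mm
Y3: ⌊921/2⌋ × 651 = 460 × 651 mm
Y4: ⌊651/2⌋ × 460 = 325 × 460 mm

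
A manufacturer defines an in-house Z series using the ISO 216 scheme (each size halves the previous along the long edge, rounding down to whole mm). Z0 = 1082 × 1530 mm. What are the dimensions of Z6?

135 × 191 mm

Z1: ⌊1530/2⌋ × 1082 = 765 × 1082 mm
Z2: ⌊1082/2⌋ × 765 = 541 × 765 mm
Z3: ⌊765/2⌋ × 541 = 382 × 541 mm
Z4: ⌊541/2⌋ × 382 = 270 × 382 mm
Z5: ⌊382/2⌋ × 270 = 191 × 270 mm
Z6: ⌊270/2⌋ × 191 = 135 × 191 mm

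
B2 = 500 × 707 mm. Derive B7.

88 × 125 mm

B3: ⌊707/2⌋ × 500 = 353 × 500 mm
B4: ⌊500/2⌋ × 353 = 250 × 353 mm
B5: ⌊353/2⌋ × 250 = 176 × 250 mm
B6: ⌊250/2⌋ × 176 = 125 × 176 mm
B7: ⌊176/2⌋ × 125 = 88 × 125 mm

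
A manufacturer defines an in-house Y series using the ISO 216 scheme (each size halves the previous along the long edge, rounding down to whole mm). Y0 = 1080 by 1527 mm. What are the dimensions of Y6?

135 × 190 mm

Y1: ⌊1527/2⌋ × 1080 = 763 × 1080 mm
Y2: ⌊1080/2⌋ × 763 = 540 × 763 mm
Y3: ⌊763/2⌋ × 540 = 381 × 540 mm
Y4: ⌊540/2⌋ × 381 = 270 × 381 mm
Y5: ⌊381/2⌋ × 270 = 190 × 270 mm
Y6: ⌊270/2⌋ × 190 = 135 × 190 mm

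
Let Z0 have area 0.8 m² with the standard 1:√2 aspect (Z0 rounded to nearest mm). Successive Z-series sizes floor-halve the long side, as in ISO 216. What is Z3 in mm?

266 × 376 mm

Let Z0's short side be w mm. w · w√2 = 0.8 m² = 800,000 mm², so w ≈ 752.1 mm and w√2 ≈ 1063.7 mm → Z0 = 752 × 1064 mm.
Z1: ⌊1064/2⌋ × 752 = 532 × 752 mm
Z2: ⌊752/2⌋ × 532 = 376 × 532 mm
Z3: ⌊532/2⌋ × 376 = 266 × 376 mm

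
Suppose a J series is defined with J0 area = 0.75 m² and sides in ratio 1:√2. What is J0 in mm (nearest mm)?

728 × 1030 mm

Let the short side be w mm. Then w · w√2 = 0.75 m² = 750,000 mm².
w² = 750,000/√2, so w ≈ 728.2 mm; long side = w√2 ≈ 1029.9 mm.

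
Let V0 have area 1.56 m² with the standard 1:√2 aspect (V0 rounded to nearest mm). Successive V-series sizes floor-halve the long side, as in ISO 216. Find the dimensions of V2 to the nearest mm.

525 × 742 mm

Let V0's short side be w mm. w · w√2 = 1.56 m² = 1,560,000 mm², so w ≈ 1050.3 mm and w√2 ≈ 1485.3 mm → V0 = 1050 × 1485 mm.
V1: ⌊1485/2⌋ × 1050 = 742 × 1050 mm
V2: ⌊1050/2⌋ × 742 = 525 × 742 mm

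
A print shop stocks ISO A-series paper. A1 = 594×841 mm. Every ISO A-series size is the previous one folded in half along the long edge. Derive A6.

A2: ⌊841/2⌋ × 594 = 420 × 594 mm
A3: ⌊594/2⌋ × 420 = 297 × 420 mm
A4: ⌊420/2⌋ × 297 = 210 × 297 mm
A5: ⌊297/2⌋ × 210 = 148 × 210 mm
A6: ⌊210/2⌋ × 148 = 105 × 148 mm

105 × 148 mm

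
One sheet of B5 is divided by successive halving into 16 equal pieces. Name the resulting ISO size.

16 = 2^4, so 4 halving steps.
B5 → B6 → … → B9 after 4 steps.

B9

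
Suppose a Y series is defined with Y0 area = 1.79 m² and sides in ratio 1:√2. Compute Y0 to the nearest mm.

Let the short side be w mm. Then w · w√2 = 1.79 m² = 1,790,000 mm².
w² = 1,790,000/√2, so w ≈ 1125.0 mm; long side = w√2 ≈ 1591.1 mm.

1125 × 1591 mm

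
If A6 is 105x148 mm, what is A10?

26 × 37 mm

A7: ⌊148/2⌋ × 105 = 74 × 105 mm
A8: ⌊105/2⌋ × 74 = 52 × 74 mm
A9: ⌊74/2⌋ × 52 = 37 × 52 mm
A10: ⌊52/2⌋ × 37 = 26 × 37 mm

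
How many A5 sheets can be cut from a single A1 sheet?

Each ISO step halves the sheet: 1 × A1 → 2 × A2 → 4 × A3 → 8 × A4 → …
From A1 to A5 is 4 halving steps: 2^4 = 16.

16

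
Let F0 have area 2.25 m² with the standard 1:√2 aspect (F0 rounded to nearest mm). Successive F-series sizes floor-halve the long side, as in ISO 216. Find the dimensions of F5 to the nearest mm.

223 × 315 mm

Let F0's short side be w mm. w · w√2 = 2.25 m² = 2,250,000 mm², so w ≈ 1261.3 mm and w√2 ≈ 1783.8 mm → F0 = 1261 × 1784 mm.
F1: ⌊1784/2⌋ × 1261 = 892 × 1261 mm
F2: ⌊1261/2⌋ × 892 = 630 × 892 mm
F3: ⌊892/2⌋ × 630 = 446 × 630 mm
F4: ⌊630/2⌋ × 446 = 315 × 446 mm
F5: ⌊446/2⌋ × 315 = 223 × 315 mm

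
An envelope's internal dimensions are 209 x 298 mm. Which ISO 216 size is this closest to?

Aspect ratio 298/209 ≈ 1.426 — close to the ISO √2 ≈ 1.414.
In the A-series (A0 area = 1 m²): A4 = 210 × 297 mm.
Off by 2 mm total — nearest standard size.

A4 (210 × 297 mm)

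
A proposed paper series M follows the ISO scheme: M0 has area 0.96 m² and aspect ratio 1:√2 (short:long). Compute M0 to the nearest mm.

Let the short side be w mm. Then w · w√2 = 0.96 m² = 960,000 mm².
w² = 960,000/√2, so w ≈ 823.9 mm; long side = w√2 ≈ 1165.2 mm.

824 × 1165 mm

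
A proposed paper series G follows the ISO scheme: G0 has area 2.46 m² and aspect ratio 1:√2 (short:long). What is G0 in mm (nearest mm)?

Let the short side be w mm. Then w · w√2 = 2.46 m² = 2,460,000 mm².
w² = 2,460,000/√2, so w ≈ 1318.9 mm; long side = w√2 ≈ 1865.2 mm.

1319 × 1865 mm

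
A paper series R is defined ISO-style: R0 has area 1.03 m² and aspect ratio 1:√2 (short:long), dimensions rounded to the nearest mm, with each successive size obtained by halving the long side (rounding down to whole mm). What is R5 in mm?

150 × 213 mm

Let R0's short side be w mm. w · w√2 = 1.03 m² = 1,030,000 mm², so w ≈ 853.4 mm and w√2 ≈ 1206.9 mm → R0 = 853 × 1207 mm.
R1: ⌊1207/2⌋ × 853 = 603 × 853 mm
R2: ⌊853/2⌋ × 603 = 426 × 603 mm
R3: ⌊603/2⌋ × 426 = 301 × 426 mm
R4: ⌊426/2⌋ × 301 = 213 × 301 mm
R5: ⌊301/2⌋ × 213 = 150 × 213 mm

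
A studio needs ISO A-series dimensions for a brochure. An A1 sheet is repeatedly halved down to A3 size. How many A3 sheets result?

4

Each ISO step halves the sheet: 1 × A1 → 2 × A2 → 4 × A3
From A1 to A3 is 2 halving steps: 2^2 = 4.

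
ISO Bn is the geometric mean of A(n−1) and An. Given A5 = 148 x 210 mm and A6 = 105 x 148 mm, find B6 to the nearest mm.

Short side: √(148 · 105) = √15540 ≈ 124.7 → 125 mm
Long side: √(210 · 148) = √31080 ≈ 176.3 → 176 mm

125 × 176 mm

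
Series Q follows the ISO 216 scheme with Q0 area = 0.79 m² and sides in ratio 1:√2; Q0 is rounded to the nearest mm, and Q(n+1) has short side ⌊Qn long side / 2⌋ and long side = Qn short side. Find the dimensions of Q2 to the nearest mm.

373 × 528 mm

Let Q0's short side be w mm. w · w√2 = 0.79 m² = 790,000 mm², so w ≈ 747.4 mm and w√2 ≈ 1057.0 mm → Q0 = 747 × 1057 mm.
Q1: ⌊1057/2⌋ × 747 = 528 × 747 mm
Q2: ⌊747/2⌋ × 528 = 373 × 528 mm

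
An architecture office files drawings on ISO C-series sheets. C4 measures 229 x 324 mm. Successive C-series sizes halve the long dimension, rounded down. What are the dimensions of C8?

C5: ⌊324/2⌋ × 229 = 162 × 229 mm
C6: ⌊229/2⌋ × 162 = 114 × 162 mm
C7: ⌊162/2⌋ × 114 = 81 × 114 mm
C8: ⌊114/2⌋ × 81 = 57 × 81 mm

57 × 81 mm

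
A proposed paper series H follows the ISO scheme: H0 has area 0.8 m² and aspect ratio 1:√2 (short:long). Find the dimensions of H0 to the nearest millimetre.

752 × 1064 mm

Let the short side be w mm. Then w · w√2 = 0.8 m² = 800,000 mm².
w² = 800,000/√2, so w ≈ 752.1 mm; long side = w√2 ≈ 1063.7 mm.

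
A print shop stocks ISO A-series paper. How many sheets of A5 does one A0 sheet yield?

32

Each ISO step halves the sheet: 1 × A0 → 2 × A1 → 4 × A2 → 8 × A3 → …
From A0 to A5 is 5 halving steps: 2^5 = 32.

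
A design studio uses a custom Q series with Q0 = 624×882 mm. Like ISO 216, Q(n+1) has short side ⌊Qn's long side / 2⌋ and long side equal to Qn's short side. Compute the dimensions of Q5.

Q1 = 441 × 624 mm (from Q0 by 1 halving).
Q2: ⌊624/2⌋ × 441 = 312 × 441 mm
Q3: ⌊441/2⌋ × 312 = 220 × 312 mm
Q4: ⌊312/2⌋ × 220 = 156 × 220 mm
Q5: ⌊220/2⌋ × 156 = 110 × 156 mm

110 × 156 mm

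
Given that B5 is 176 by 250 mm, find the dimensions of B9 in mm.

B6: ⌊250/2⌋ × 176 = 125 × 176 mm
B7: ⌊176/2⌋ × 125 = 88 × 125 mm
B8: ⌊125/2⌋ × 88 = 62 × 88 mm
B9: ⌊88/2⌋ × 62 = 44 × 62 mm

44 × 62 mm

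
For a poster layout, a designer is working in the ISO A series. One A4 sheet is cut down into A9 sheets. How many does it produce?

32

Each ISO step halves the sheet: 1 × A4 → 2 × A5 → 4 × A6 → 8 × A7 → …
From A4 to A9 is 5 halving steps: 2^5 = 32.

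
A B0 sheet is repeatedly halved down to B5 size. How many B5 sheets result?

32

B0 = 1000 × 1414 mm; B5 = 176 × 250 mm.
Each halving step doubles the count; 5 steps from B0 to B5.
2^5 = 32.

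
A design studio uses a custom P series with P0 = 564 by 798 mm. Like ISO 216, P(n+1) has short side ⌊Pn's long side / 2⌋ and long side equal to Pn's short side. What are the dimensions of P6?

70 × 99 mm

P1 = 399 × 564 mm (from P0 by 1 halving).
P2: ⌊564/2⌋ × 399 = 282 × 399 mm
P3: ⌊399/2⌋ × 282 = 199 × 282 mm
P4: ⌊282/2⌋ × 199 = 141 × 199 mm
P5: ⌊199/2⌋ × 141 = 99 × 141 mm
P6: ⌊141/2⌋ × 99 = 70 × 99 mm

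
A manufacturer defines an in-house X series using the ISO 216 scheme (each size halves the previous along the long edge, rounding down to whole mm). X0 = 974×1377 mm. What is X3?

X1: ⌊1377/2⌋ × 974 = 688 × 974 mm
X2: ⌊974/2⌋ × 688 = 487 × 688 mm
X3: ⌊688/2⌋ × 487 = 344 × 487 mm

344 × 487 mm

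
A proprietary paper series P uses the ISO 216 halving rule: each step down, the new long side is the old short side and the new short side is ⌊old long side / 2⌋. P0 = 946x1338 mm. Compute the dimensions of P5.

P1 = 669 × 946 mm (from P0 by 1 halving).
P2: ⌊946/2⌋ × 669 = 473 × 669 mm
P3: ⌊669/2⌋ × 473 = 334 × 473 mm
P4: ⌊473/2⌋ × 334 = 236 × 334 mm
P5: ⌊334/2⌋ × 236 = 167 × 236 mm

167 × 236 mm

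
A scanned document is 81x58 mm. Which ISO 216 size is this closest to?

C8 (57 × 81 mm)

Aspect ratio 81/58 ≈ 1.397 (ISO target is √2 ≈ 1.414).
In the C-series (envelope sizes, between A and B): C8 = 57 × 81 mm.
Off by 1 mm total — nearest standard size.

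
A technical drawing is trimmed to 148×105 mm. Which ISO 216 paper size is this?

Aspect ratio 148/105 ≈ 1.410 — close to the ISO √2 ≈ 1.414.
In the A-series (A0 area = 1 m²): A6 = 105 × 148 mm.

A6 (105 × 148 mm)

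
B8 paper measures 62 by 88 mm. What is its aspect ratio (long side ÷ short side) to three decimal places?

88 / 62 = 1.419
ISO 216 targets √2 ≈ 1.414; the +0.005 deviation is from mm rounding.

1.419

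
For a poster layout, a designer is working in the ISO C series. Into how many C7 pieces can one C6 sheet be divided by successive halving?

Each ISO step halves the sheet: 1 × C6 → 2 × C7
From C6 to C7 is 1 halving step: 2^1 = 2.

2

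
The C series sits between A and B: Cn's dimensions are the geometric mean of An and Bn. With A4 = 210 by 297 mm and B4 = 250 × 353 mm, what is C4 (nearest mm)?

229 × 324 mm

Short side: √(210 · 250) = √52500 ≈ 229.1 → 229 mm
Long side: √(297 · 353) = √104841 ≈ 323.8 → 324 mm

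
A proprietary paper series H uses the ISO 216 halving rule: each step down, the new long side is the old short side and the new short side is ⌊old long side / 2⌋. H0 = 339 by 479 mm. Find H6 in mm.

H1 = 239 × 339 mm (from H0 by 1 halving).
H2: ⌊339/2⌋ × 239 = 169 × 239 mm
H3: ⌊239/2⌋ × 169 = 119 × 169 mm
H4: ⌊169/2⌋ × 119 = 84 × 119 mm
H5: ⌊119/2⌋ × 84 = 59 × 84 mm
H6: ⌊84/2⌋ × 59 = 42 × 59 mm

42 × 59 mm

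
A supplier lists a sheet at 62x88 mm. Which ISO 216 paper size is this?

Aspect ratio 88/62 ≈ 1.419 — close to the ISO √2 ≈ 1.414.
In the B-series (B0 = 1000 × 1414 mm): B8 = 62 × 88 mm.

B8 (62 × 88 mm)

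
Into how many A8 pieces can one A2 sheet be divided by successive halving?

64

Each ISO step halves the sheet: 1 × A2 → 2 × A3 → 4 × A4 → 8 × A5 → …
From A2 to A8 is 6 halving steps: 2^6 = 64.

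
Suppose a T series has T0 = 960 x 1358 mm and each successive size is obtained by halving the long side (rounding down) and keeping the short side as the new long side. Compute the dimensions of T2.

T1: ⌊1358/2⌋ × 960 = 679 × 960 mm
T2: ⌊960/2⌋ × 679 = 480 × 679 mm

480 × 679 mm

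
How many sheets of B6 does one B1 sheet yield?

B1 = 707 × 1000 mm; B6 = 125 × 176 mm.
Each halving step doubles the count; 5 steps from B1 to B6.
2^5 = 32.

32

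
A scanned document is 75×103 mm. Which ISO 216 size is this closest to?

A7 (74 × 105 mm)

Aspect ratio 103/75 ≈ 1.373 (ISO target is √2 ≈ 1.414).
In the A-series (A0 area = 1 m²): A7 = 74 × 105 mm.
Off by 3 mm total — nearest standard size.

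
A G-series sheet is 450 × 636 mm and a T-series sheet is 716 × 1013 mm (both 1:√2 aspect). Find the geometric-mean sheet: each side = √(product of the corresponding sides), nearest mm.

Short side: √(450 · 716) = √322200 ≈ 567.6 → 568 mm
Long side: √(636 · 1013) = √644268 ≈ 802.7 → 803 mm

568 × 803 mm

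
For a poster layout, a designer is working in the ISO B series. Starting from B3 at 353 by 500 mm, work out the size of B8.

62 × 88 mm

B4: ⌊500/2⌋ × 353 = 250 × 353 mm
B5: ⌊353/2⌋ × 250 = 176 × 250 mm
B6: ⌊250/2⌋ × 176 = 125 × 176 mm
B7: ⌊176/2⌋ × 125 = 88 × 125 mm
B8: ⌊125/2⌋ × 88 = 62 × 88 mm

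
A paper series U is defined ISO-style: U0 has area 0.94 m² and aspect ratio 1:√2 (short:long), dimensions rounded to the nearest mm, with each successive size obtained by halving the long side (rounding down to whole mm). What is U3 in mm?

Let U0's short side be w mm. w · w√2 = 0.94 m² = 940,000 mm², so w ≈ 815.3 mm and w√2 ≈ 1153.0 mm → U0 = 815 × 1153 mm.
U1: ⌊1153/2⌋ × 815 = 576 × 815 mm
U2: ⌊815/2⌋ × 576 = 407 × 576 mm
U3: ⌊576/2⌋ × 407 = 288 × 407 mm

288 × 407 mm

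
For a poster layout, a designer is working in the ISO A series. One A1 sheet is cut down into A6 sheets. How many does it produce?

32

A1 = 594 × 841 mm; A6 = 105 × 148 mm.
Each halving step doubles the count; 5 steps from A1 to A6.
2^5 = 32.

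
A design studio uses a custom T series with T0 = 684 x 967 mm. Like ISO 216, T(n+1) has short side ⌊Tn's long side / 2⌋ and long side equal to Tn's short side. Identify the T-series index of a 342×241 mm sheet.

T3

T0: 684 × 967 mm
T1: 483 × 684 mm
T2: 342 × 483 mm
T3: 241 × 342 mm
T4: 171 × 241 mm
→ matches T3.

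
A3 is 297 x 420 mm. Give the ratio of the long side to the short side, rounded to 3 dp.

1.414

420 / 297 = 1.414
Matches √2 ≈ 1.414 — the ISO 216 defining ratio.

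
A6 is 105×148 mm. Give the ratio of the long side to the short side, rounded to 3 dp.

1.410

148 / 105 = 1.410
ISO 216 targets √2 ≈ 1.414; the -0.005 deviation is from mm rounding.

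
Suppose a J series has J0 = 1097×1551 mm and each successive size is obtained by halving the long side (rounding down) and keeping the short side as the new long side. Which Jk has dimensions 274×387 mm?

J4

J0: 1097 × 1551 mm
J1: 775 × 1097 mm
J2: 548 × 775 mm
J3: 387 × 548 mm
J4: 274 × 387 mm
J5: 193 × 274 mm
→ matches J4.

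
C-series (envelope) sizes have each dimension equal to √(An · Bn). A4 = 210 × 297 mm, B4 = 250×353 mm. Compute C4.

229 × 324 mm

Short side: √(210 · 250) = √52500 ≈ 229.1 → 229 mm
Long side: √(297 · 353) = √104841 ≈ 323.8 → 324 mm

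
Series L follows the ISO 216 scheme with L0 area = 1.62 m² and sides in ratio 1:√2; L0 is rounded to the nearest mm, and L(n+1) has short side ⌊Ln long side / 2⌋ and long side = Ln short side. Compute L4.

267 × 378 mm

Let L0's short side be w mm. w · w√2 = 1.62 m² = 1,620,000 mm², so w ≈ 1070.3 mm and w√2 ≈ 1513.6 mm → L0 = 1070 × 1514 mm.
L1: ⌊1514/2⌋ × 1070 = 757 × 1070 mm
L2: ⌊1070/2⌋ × 757 = 535 × 757 mm
L3: ⌊757/2⌋ × 535 = 378 × 535 mm
L4: ⌊535/2⌋ × 378 = 267 × 378 mm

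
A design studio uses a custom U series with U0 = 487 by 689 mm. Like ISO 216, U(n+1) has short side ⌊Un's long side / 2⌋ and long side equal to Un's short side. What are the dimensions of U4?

U1 = 344 × 487 mm (from U0 by 1 halving).
U2: ⌊487/2⌋ × 344 = 243 × 344 mm
U3: ⌊344/2⌋ × 243 = 172 × 243 mm
U4: ⌊243/2⌋ × 172 = 121 × 172 mm

121 × 172 mm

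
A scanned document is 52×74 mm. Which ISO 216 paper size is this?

Aspect ratio 74/52 ≈ 1.423 — close to the ISO √2 ≈ 1.414.
In the A-series (A0 area = 1 m²): A8 = 52 × 74 mm.

A8 (52 × 74 mm)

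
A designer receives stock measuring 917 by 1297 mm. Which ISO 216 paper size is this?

Aspect ratio 1297/917 ≈ 1.414 — close to the ISO √2 ≈ 1.414.
In the C-series (envelope sizes, between A and B): C0 = 917 × 1297 mm.

C0 (917 × 1297 mm)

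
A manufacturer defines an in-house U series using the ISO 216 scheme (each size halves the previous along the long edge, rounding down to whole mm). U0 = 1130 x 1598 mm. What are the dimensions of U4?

U1: ⌊1598/2⌋ × 1130 = 799 × 1130 mm
U2: ⌊1130/2⌋ × 799 = 565 × 799 mm
U3: ⌊799/2⌋ × 565 = 399 × 565 mm
U4: ⌊565/2⌋ × 399 = 282 × 399 mm

282 × 399 mm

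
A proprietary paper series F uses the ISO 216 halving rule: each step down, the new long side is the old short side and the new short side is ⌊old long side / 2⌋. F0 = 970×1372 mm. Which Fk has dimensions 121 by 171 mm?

F0: 970 × 1372 mm
F1: 686 × 970 mm
F2: 485 × 686 mm
F3: 343 × 485 mm
F4: 242 × 343 mm
F5: 171 × 242 mm
F6: 121 × 171 mm
F7: 85 × 121 mm
→ matches F6.

F6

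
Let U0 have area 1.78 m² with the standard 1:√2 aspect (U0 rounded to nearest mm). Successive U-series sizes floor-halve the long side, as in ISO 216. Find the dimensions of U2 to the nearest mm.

Let U0's short side be w mm. w · w√2 = 1.78 m² = 1,780,000 mm², so w ≈ 1121.9 mm and w√2 ≈ 1586.6 mm → U0 = 1122 × 1587 mm.
U1: ⌊1587/2⌋ × 1122 = 793 × 1122 mm
U2: ⌊1122/2⌋ × 793 = 561 × 793 mm

561 × 793 mm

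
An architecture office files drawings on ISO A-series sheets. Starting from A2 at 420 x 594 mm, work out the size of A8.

52 × 74 mm

A3: ⌊594/2⌋ × 420 = 297 × 420 mm
A4: ⌊420/2⌋ × 297 = 210 × 297 mm
A5: ⌊297/2⌋ × 210 = 148 × 210 mm
A6: ⌊210/2⌋ × 148 = 105 × 148 mm
A7: ⌊148/2⌋ × 105 = 74 × 105 mm
A8: ⌊105/2⌋ × 74 = 52 × 74 mm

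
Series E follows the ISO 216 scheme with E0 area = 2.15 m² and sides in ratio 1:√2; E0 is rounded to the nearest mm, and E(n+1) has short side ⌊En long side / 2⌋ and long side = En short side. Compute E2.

Let E0's short side be w mm. w · w√2 = 2.15 m² = 2,150,000 mm², so w ≈ 1233.0 mm and w√2 ≈ 1743.7 mm → E0 = 1233 × 1744 mm.
E1: ⌊1744/2⌋ × 1233 = 872 × 1233 mm
E2: ⌊1233/2⌋ × 872 = 616 × 872 mm

616 × 872 mm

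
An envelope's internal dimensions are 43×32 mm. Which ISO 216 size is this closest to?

Aspect ratio 43/32 ≈ 1.344 (ISO target is √2 ≈ 1.414).
In the B-series (B0 = 1000 × 1414 mm): B10 = 31 × 44 mm.
Off by 2 mm total — nearest standard size.

B10 (31 × 44 mm)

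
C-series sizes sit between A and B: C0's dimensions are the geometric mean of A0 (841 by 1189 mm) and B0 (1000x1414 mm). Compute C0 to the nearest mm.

917 × 1297 mm

Short: √(841 · 1000) = √841000 ≈ 917.1 mm.
Long: √(1189 · 1414) = √1681246 ≈ 1296.6 mm.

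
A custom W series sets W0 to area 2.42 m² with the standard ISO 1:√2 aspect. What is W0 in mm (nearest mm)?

1308 × 1850 mm

Let the short side be w mm. Then w · w√2 = 2.42 m² = 2,420,000 mm².
w² = 2,420,000/√2, so w ≈ 1308.1 mm; long side = w√2 ≈ 1850.0 mm.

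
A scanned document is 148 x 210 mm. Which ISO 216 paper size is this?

Aspect ratio 210/148 ≈ 1.419 — close to the ISO √2 ≈ 1.414.
In the A-series (A0 area = 1 m²): A5 = 148 × 210 mm.

A5 (148 × 210 mm)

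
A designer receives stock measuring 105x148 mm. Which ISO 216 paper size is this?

Aspect ratio 148/105 ≈ 1.410 — close to the ISO √2 ≈ 1.414.
In the A-series (A0 area = 1 m²): A6 = 105 × 148 mm.

A6 (105 × 148 mm)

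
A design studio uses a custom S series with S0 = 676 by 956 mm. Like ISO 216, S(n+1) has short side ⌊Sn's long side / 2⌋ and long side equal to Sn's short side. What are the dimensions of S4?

S1: ⌊956/2⌋ × 676 = 478 × 676 mm
S2: ⌊676/2⌋ × 478 = 338 × 478 mm
S3: ⌊478/2⌋ × 338 = 239 × 338 mm
S4: ⌊338/2⌋ × 239 = 169 × 239 mm

169 × 239 mm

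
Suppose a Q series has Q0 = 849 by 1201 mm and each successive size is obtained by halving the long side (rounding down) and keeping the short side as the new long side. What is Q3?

Q1: ⌊1201/2⌋ × 849 = 600 × 849 mm
Q2: ⌊849/2⌋ × 600 = 424 × 600 mm
Q3: ⌊600/2⌋ × 424 = 300 × 424 mm

300 × 424 mm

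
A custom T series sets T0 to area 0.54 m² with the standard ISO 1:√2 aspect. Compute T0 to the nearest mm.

Let the short side be w mm. Then w · w√2 = 0.54 m² = 540,000 mm².
w² = 540,000/√2, so w ≈ 617.9 mm; long side = w√2 ≈ 873.9 mm.

618 × 874 mm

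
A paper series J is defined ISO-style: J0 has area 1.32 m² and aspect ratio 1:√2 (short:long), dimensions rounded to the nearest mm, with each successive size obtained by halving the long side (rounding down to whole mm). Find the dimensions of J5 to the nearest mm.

170 × 241 mm

Let J0's short side be w mm. w · w√2 = 1.32 m² = 1,320,000 mm², so w ≈ 966.1 mm and w√2 ≈ 1366.3 mm → J0 = 966 × 1366 mm.
J1: ⌊1366/2⌋ × 966 = 683 × 966 mm
J2: ⌊966/2⌋ × 683 = 483 × 683 mm
J3: ⌊683/2⌋ × 483 = 341 × 483 mm
J4: ⌊483/2⌋ × 341 = 241 × 341 mm
J5: ⌊341/2⌋ × 241 = 170 × 241 mm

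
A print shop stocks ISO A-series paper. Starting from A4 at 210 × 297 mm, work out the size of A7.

74 × 105 mm

A5: ⌊297/2⌋ × 210 = 148 × 210 mm
A6: ⌊210/2⌋ × 148 = 105 × 148 mm
A7: ⌊148/2⌋ × 105 = 74 × 105 mm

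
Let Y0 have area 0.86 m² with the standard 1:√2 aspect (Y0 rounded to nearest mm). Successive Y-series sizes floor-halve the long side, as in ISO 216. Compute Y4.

195 × 275 mm

Let Y0's short side be w mm. w · w√2 = 0.86 m² = 860,000 mm², so w ≈ 779.8 mm and w√2 ≈ 1102.8 mm → Y0 = 780 × 1103 mm.
Y1: ⌊1103/2⌋ × 780 = 551 × 780 mm
Y2: ⌊780/2⌋ × 551 = 390 × 551 mm
Y3: ⌊551/2⌋ × 390 = 275 × 390 mm
Y4: ⌊390/2⌋ × 275 = 195 × 275 mm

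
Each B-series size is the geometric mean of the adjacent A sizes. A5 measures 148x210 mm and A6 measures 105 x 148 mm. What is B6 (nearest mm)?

Short side: √(148 · 105) = √15540 ≈ 124.7 → 125 mm
Long side: √(210 · 148) = √31080 ≈ 176.3 → 176 mm

125 × 176 mm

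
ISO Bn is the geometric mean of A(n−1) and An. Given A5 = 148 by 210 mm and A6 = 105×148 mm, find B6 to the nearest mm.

125 × 176 mm

Short side: √(148 · 105) = √15540 ≈ 124.7 → 125 mm
Long side: √(210 · 148) = √31080 ≈ 176.3 → 176 mm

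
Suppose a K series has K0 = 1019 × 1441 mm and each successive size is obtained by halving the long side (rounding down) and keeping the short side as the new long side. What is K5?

K1: ⌊1441/2⌋ × 1019 = 720 × 1019 mm
K2: ⌊1019/2⌋ × 720 = 509 × 720 mm
K3: ⌊720/2⌋ × 509 = 360 × 509 mm
K4: ⌊509/2⌋ × 360 = 254 × 360 mm
K5: ⌊360/2⌋ × 254 = 180 × 254 mm

180 × 254 mm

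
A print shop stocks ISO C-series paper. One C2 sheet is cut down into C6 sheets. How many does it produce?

Each ISO step halves the sheet: 1 × C2 → 2 × C3 → 4 × C4 → 8 × C5 → …
From C2 to C6 is 4 halving steps: 2^4 = 16.

16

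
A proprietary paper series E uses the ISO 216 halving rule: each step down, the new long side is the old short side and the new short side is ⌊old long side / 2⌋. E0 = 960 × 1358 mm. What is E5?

E1: ⌊1358/2⌋ × 960 = 679 × 960 mm
E2: ⌊960/2⌋ × 679 = 480 × 679 mm
E3: ⌊679/2⌋ × 480 = 339 × 480 mm
E4: ⌊480/2⌋ × 339 = 240 × 339 mm
E5: ⌊339/2⌋ × 240 = 169 × 240 mm

169 × 240 mm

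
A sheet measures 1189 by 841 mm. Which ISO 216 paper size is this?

Aspect ratio 1189/841 ≈ 1.414 — close to the ISO √2 ≈ 1.414.
In the A-series (A0 area = 1 m²): A0 = 841 × 1189 mm.

A0 (841 × 1189 mm)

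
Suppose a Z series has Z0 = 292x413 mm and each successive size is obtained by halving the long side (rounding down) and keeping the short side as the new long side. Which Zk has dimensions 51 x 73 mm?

Z0: 292 × 413 mm
Z1: 206 × 292 mm
Z2: 146 × 206 mm
Z3: 103 × 146 mm
Z4: 73 × 103 mm
Z5: 51 × 73 mm
Z6: 36 × 51 mm
→ matches Z5.

Z5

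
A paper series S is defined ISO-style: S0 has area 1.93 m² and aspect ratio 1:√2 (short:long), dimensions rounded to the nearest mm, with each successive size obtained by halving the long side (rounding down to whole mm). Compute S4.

292 × 413 mm

Let S0's short side be w mm. w · w√2 = 1.93 m² = 1,930,000 mm², so w ≈ 1168.2 mm and w√2 ≈ 1652.1 mm → S0 = 1168 × 1652 mm.
S1: ⌊1652/2⌋ × 1168 = 826 × 1168 mm
S2: ⌊1168/2⌋ × 826 = 584 × 826 mm
S3: ⌊826/2⌋ × 584 = 413 × 584 mm
S4: ⌊584/2⌋ × 413 = 292 × 413 mm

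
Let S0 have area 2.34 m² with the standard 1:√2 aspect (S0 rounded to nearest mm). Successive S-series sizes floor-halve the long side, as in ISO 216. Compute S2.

643 × 909 mm

Let S0's short side be w mm. w · w√2 = 2.34 m² = 2,340,000 mm², so w ≈ 1286.3 mm and w√2 ≈ 1819.1 mm → S0 = 1286 × 1819 mm.
S1: ⌊1819/2⌋ × 1286 = 909 × 1286 mm
S2: ⌊1286/2⌋ × 909 = 643 × 909 mm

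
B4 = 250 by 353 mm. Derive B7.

B5: ⌊353/2⌋ × 250 = 176 × 250 mm
B6: ⌊250/2⌋ × 176 = 125 × 176 mm
B7: ⌊176/2⌋ × 125 = 88 × 125 mm

88 × 125 mm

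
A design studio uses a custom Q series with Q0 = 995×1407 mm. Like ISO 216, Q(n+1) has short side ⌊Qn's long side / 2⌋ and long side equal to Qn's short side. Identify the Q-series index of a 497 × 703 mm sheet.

Q2

Q0: 995 × 1407 mm
Q1: 703 × 995 mm
Q2: 497 × 703 mm
Q3: 351 × 497 mm
→ matches Q2.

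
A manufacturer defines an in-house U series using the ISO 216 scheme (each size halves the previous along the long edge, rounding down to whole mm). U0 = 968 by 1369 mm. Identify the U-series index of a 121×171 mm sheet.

U6

U0: 968 × 1369 mm
U1: 684 × 968 mm
U2: 484 × 684 mm
U3: 342 × 484 mm
U4: 242 × 342 mm
U5: 171 × 242 mm
U6: 121 × 171 mm
U7: 85 × 121 mm
→ matches U6.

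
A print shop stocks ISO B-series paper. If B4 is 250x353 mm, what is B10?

B5: ⌊353/2⌋ × 250 = 176 × 250 mm
B6: ⌊250/2⌋ × 176 = 125 × 176 mm
B7: ⌊176/2⌋ × 125 = 88 × 125 mm
B8: ⌊125/2⌋ × 88 = 62 × 88 mm
B9: ⌊88/2⌋ × 62 = 44 × 62 mm
B10: ⌊62/2⌋ × 44 = 31 × 44 mm

31 × 44 mm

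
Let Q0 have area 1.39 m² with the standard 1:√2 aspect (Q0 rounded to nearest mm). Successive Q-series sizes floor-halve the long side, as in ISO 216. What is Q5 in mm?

Let Q0's short side be w mm. w · w√2 = 1.39 m² = 1,390,000 mm², so w ≈ 991.4 mm and w√2 ≈ 1402.1 mm → Q0 = 991 × 1402 mm.
Q1: ⌊1402/2⌋ × 991 = 701 × 991 mm
Q2: ⌊991/2⌋ × 701 = 495 × 701 mm
Q3: ⌊701/2⌋ × 495 = 350 × 495 mm
Q4: ⌊495/2⌋ × 350 = 247 × 350 mm
Q5: ⌊350/2⌋ × 247 = 175 × 247 mm

175 × 247 mm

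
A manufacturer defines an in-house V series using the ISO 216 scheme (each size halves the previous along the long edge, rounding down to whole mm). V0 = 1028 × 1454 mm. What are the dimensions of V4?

257 × 363 mm

V1: ⌊1454/2⌋ × 1028 = 727 × 1028 mm
V2: ⌊1028/2⌋ × 727 = 514 × 727 mm
V3: ⌊727/2⌋ × 514 = 363 × 514 mm
V4: ⌊514/2⌋ × 363 = 257 × 363 mm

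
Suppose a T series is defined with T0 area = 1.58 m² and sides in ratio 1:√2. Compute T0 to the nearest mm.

Let the short side be w mm. Then w · w√2 = 1.58 m² = 1,580,000 mm².
w² = 1,580,000/√2, so w ≈ 1057.0 mm; long side = w√2 ≈ 1494.8 mm.

1057 × 1495 mm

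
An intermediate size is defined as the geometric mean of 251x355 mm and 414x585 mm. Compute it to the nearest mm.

Short side: √(251 · 414) = √103914 ≈ 322.4 → 322 mm
Long side: √(355 · 585) = √207675 ≈ 455.7 → 456 mm

322 × 456 mm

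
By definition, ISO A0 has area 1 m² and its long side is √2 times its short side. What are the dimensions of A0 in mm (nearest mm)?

841 × 1189 mm

Let the short side be w mm. Then the long side is w√2 and w · w√2 = 10⁶ mm².
w² = 10⁶/√2, so w = 1000 / 2^(1/4) ≈ 840.9 mm; long side = 1000 · 2^(1/4) ≈ 1189.2 mm.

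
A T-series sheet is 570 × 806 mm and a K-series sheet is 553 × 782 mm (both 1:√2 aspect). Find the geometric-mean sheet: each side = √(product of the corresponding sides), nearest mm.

561 × 794 mm

Short side: √(570 · 553) = √315210 ≈ 561.4 → 561 mm
Long side: √(806 · 782) = √630292 ≈ 793.9 → 794 mm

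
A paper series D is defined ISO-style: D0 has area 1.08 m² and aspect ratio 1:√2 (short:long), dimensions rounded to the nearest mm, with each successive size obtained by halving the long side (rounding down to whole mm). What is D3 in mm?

309 × 437 mm

Let D0's short side be w mm. w · w√2 = 1.08 m² = 1,080,000 mm², so w ≈ 873.9 mm and w√2 ≈ 1235.9 mm → D0 = 874 × 1236 mm.
D1: ⌊1236/2⌋ × 874 = 618 × 874 mm
D2: ⌊874/2⌋ × 618 = 437 × 618 mm
D3: ⌊618/2⌋ × 437 = 309 × 437 mm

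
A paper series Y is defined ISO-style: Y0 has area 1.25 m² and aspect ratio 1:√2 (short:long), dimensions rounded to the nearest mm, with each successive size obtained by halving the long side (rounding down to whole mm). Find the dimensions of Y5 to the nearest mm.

166 × 235 mm

Let Y0's short side be w mm. w · w√2 = 1.25 m² = 1,250,000 mm², so w ≈ 940.2 mm and w√2 ≈ 1329.6 mm → Y0 = 940 × 1330 mm.
Y1: ⌊1330/2⌋ × 940 = 665 × 940 mm
Y2: ⌊940/2⌋ × 665 = 470 × 665 mm
Y3: ⌊665/2⌋ × 470 = 332 × 470 mm
Y4: ⌊470/2⌋ × 332 = 235 × 332 mm
Y5: ⌊332/2⌋ × 235 = 166 × 235 mm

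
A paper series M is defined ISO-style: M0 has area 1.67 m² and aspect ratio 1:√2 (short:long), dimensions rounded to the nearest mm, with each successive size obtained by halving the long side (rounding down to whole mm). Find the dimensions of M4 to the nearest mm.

Let M0's short side be w mm. w · w√2 = 1.67 m² = 1,670,000 mm², so w ≈ 1086.7 mm and w√2 ≈ 1536.8 mm → M0 = 1087 × 1537 mm.
M1: ⌊1537/2⌋ × 1087 = 768 × 1087 mm
M2: ⌊1087/2⌋ × 768 = 543 × 768 mm
M3: ⌊768/2⌋ × 543 = 384 × 543 mm
M4: ⌊543/2⌋ × 384 = 271 × 384 mm

271 × 384 mm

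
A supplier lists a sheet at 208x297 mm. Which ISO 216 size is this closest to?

A4 (210 × 297 mm)

Aspect ratio 297/208 ≈ 1.428 — close to the ISO √2 ≈ 1.414.
In the A-series (A0 area = 1 m²): A4 = 210 × 297 mm.
Off by 2 mm total — nearest standard size.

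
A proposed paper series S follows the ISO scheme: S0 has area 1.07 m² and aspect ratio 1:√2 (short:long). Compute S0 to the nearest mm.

Let the short side be w mm. Then w · w√2 = 1.07 m² = 1,070,000 mm².
w² = 1,070,000/√2, so w ≈ 869.8 mm; long side = w√2 ≈ 1230.1 mm.

870 × 1230 mm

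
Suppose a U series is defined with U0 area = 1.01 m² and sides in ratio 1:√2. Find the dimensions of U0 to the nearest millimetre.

845 × 1195 mm

Let the short side be w mm. Then w · w√2 = 1.01 m² = 1,010,000 mm².
w² = 1,010,000/√2, so w ≈ 845.1 mm; long side = w√2 ≈ 1195.1 mm.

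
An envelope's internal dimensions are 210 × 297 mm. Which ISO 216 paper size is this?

A4 (210 × 297 mm)

Aspect ratio 297/210 ≈ 1.414 — close to the ISO √2 ≈ 1.414.
In the A-series (A0 area = 1 m²): A4 = 210 × 297 mm.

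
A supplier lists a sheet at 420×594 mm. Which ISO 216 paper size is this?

Aspect ratio 594/420 ≈ 1.414 — close to the ISO √2 ≈ 1.414.
In the A-series (A0 area = 1 m²): A2 = 420 × 594 mm.

A2 (420 × 594 mm)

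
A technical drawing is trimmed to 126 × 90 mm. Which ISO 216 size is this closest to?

B7 (88 × 125 mm)

Aspect ratio 126/90 ≈ 1.400 — close to the ISO √2 ≈ 1.414.
In the B-series (B0 = 1000 × 1414 mm): B7 = 88 × 125 mm.
Off by 3 mm total — nearest standard size.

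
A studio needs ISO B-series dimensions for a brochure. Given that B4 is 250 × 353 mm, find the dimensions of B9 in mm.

44 × 62 mm

B5: ⌊353/2⌋ × 250 = 176 × 250 mm
B6: ⌊250/2⌋ × 176 = 125 × 176 mm
B7: ⌊176/2⌋ × 125 = 88 × 125 mm
B8: ⌊125/2⌋ × 88 = 62 × 88 mm
B9: ⌊88/2⌋ × 62 = 44 × 62 mm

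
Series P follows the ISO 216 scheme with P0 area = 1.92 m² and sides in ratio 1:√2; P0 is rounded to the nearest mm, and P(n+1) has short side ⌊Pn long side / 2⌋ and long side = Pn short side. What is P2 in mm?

Let P0's short side be w mm. w · w√2 = 1.92 m² = 1,920,000 mm², so w ≈ 1165.2 mm and w√2 ≈ 1647.8 mm → P0 = 1165 × 1648 mm.
P1: ⌊1648/2⌋ × 1165 = 824 × 1165 mm
P2: ⌊1165/2⌋ × 824 = 582 × 824 mm

582 × 824 mm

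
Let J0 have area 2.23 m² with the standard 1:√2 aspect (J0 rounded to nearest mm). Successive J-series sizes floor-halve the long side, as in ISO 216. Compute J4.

Let J0's short side be w mm. w · w√2 = 2.23 m² = 2,230,000 mm², so w ≈ 1255.7 mm and w√2 ≈ 1775.9 mm → J0 = 1256 × 1776 mm.
J1: ⌊1776/2⌋ × 1256 = 888 × 1256 mm
J2: ⌊1256/2⌋ × 888 = 628 × 888 mm
J3: ⌊888/2⌋ × 628 = 444 × 628 mm
J4: ⌊628/2⌋ × 444 = 314 × 444 mm

314 × 444 mm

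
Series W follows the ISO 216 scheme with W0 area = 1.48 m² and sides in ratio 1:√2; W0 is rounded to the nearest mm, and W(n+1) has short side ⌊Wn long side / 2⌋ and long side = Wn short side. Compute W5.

180 × 255 mm

Let W0's short side be w mm. w · w√2 = 1.48 m² = 1,480,000 mm², so w ≈ 1023.0 mm and w√2 ≈ 1446.7 mm → W0 = 1023 × 1447 mm.
W1: ⌊1447/2⌋ × 1023 = 723 × 1023 mm
W2: ⌊1023/2⌋ × 723 = 511 × 723 mm
W3: ⌊723/2⌋ × 511 = 361 × 511 mm
W4: ⌊511/2⌋ × 361 = 255 × 361 mm
W5: ⌊361/2⌋ × 255 = 180 × 255 mm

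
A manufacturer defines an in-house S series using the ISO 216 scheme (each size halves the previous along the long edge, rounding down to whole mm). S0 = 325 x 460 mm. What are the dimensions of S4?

81 × 115 mm

S1: ⌊460/2⌋ × 325 = 230 × 325 mm
S2: ⌊325/2⌋ × 230 = 162 × 230 mm
S3: ⌊230/2⌋ × 162 = 115 × 162 mm
S4: ⌊162/2⌋ × 115 = 81 × 115 mm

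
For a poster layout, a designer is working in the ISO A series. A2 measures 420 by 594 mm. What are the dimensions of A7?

74 × 105 mm

A3: ⌊594/2⌋ × 420 = 297 × 420 mm
A4: ⌊420/2⌋ × 297 = 210 × 297 mm
A5: ⌊297/2⌋ × 210 = 148 × 210 mm
A6: ⌊210/2⌋ × 148 = 105 × 148 mm
A7: ⌊148/2⌋ × 105 = 74 × 105 mm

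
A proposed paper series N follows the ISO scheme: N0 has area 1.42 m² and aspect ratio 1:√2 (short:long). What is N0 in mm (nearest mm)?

Let the short side be w mm. Then w · w√2 = 1.42 m² = 1,420,000 mm².
w² = 1,420,000/√2, so w ≈ 1002.0 mm; long side = w√2 ≈ 1417.1 mm.

1002 × 1417 mm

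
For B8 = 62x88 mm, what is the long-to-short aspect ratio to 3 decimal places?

88 / 62 = 1.419
ISO 216 targets √2 ≈ 1.414; the +0.005 deviation is from mm rounding.

1.419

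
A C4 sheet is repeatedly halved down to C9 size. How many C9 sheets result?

32

Each ISO step halves the sheet: 1 × C4 → 2 × C5 → 4 × C6 → 8 × C7 → …
From C4 to C9 is 5 halving steps: 2^5 = 32.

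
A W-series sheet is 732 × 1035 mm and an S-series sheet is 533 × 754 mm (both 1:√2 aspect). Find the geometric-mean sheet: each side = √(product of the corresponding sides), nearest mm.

625 × 883 mm

Short side: √(732 · 533) = √390156 ≈ 624.6 → 625 mm
Long side: √(1035 · 754) = √780390 ≈ 883.4 → 883 mm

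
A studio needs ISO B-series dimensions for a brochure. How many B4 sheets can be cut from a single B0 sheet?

Each ISO step halves the sheet: 1 × B0 → 2 × B1 → 4 × B2 → 8 × B3 → …
From B0 to B4 is 4 halving steps: 2^4 = 16.

16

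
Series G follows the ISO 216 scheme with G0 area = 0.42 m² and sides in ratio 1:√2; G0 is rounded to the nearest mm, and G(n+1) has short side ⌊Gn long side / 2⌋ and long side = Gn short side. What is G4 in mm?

Let G0's short side be w mm. w · w√2 = 0.42 m² = 420,000 mm², so w ≈ 545.0 mm and w√2 ≈ 770.7 mm → G0 = 545 × 771 mm.
G1: ⌊771/2⌋ × 545 = 385 × 545 mm
G2: ⌊545/2⌋ × 385 = 272 × 385 mm
G3: ⌊385/2⌋ × 272 = 192 × 272 mm
G4: ⌊272/2⌋ × 192 = 136 × 192 mm

136 × 192 mm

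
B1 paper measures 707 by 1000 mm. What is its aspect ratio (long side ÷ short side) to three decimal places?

1.414

1000 / 707 = 1.414
Matches √2 ≈ 1.414 — the ISO 216 defining ratio.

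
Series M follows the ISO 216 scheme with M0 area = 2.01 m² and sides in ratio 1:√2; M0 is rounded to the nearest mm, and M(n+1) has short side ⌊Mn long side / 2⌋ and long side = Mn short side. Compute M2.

Let M0's short side be w mm. w · w√2 = 2.01 m² = 2,010,000 mm², so w ≈ 1192.2 mm and w√2 ≈ 1686.0 mm → M0 = 1192 × 1686 mm.
M1: ⌊1686/2⌋ × 1192 = 843 × 1192 mm
M2: ⌊1192/2⌋ × 843 = 596 × 843 mm

596 × 843 mm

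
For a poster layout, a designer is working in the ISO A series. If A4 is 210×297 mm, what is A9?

A5: ⌊297/2⌋ × 210 = 148 × 210 mm
A6: ⌊210/2⌋ × 148 = 105 × 148 mm
A7: ⌊148/2⌋ × 105 = 74 × 105 mm
A8: ⌊105/2⌋ × 74 = 52 × 74 mm
A9: ⌊74/2⌋ × 52 = 37 × 52 mm

37 × 52 mm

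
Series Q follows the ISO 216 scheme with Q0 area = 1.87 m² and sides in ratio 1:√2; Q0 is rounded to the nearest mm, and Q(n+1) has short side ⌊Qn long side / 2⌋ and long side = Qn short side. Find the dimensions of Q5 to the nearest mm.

203 × 287 mm

Let Q0's short side be w mm. w · w√2 = 1.87 m² = 1,870,000 mm², so w ≈ 1149.9 mm and w√2 ≈ 1626.2 mm → Q0 = 1150 × 1626 mm.
Q1: ⌊1626/2⌋ × 1150 = 813 × 1150 mm
Q2: ⌊1150/2⌋ × 813 = 575 × 813 mm
Q3: ⌊813/2⌋ × 575 = 406 × 575 mm
Q4: ⌊575/2⌋ × 406 = 287 × 406 mm
Q5: ⌊406/2⌋ × 287 = 203 × 287 mm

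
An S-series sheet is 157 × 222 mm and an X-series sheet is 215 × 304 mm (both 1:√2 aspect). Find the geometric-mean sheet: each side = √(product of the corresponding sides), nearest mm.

Short side: √(157 · 215) = √33755 ≈ 183.7 → 184 mm
Long side: √(222 · 304) = √67488 ≈ 259.8 → 260 mm

184 × 260 mm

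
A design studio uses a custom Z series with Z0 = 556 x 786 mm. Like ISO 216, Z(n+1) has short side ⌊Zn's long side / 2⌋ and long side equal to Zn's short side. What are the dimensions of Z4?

Z1: ⌊786/2⌋ × 556 = 393 × 556 mm
Z2: ⌊556/2⌋ × 393 = 278 × 393 mm
Z3: ⌊393/2⌋ × 278 = 196 × 278 mm
Z4: ⌊278/2⌋ × 196 = 139 × 196 mm

139 × 196 mm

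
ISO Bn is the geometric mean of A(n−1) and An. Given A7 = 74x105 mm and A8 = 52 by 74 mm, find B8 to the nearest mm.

Short side: √(74 · 52) = √3848 ≈ 62.0 → 62 mm
Long side: √(105 · 74) = √7770 ≈ 88.1 → 88 mm

62 × 88 mm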